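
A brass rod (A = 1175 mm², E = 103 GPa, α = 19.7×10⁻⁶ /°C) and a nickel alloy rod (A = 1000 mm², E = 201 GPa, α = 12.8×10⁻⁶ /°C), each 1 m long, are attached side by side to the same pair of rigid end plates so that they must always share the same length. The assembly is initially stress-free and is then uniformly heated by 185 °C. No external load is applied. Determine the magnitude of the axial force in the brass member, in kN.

Both members must finish at the same length. With the larger α, the brass tends to over-expand; the plates restrain it, putting the brass in compression and the nickel alloy in tension. With no external load the two internal forces are equal and opposite, magnitude P.
Equating the net (thermal + elastic) strains gives |α₁ − α₂|·ΔT = P·[1/(A₁E₁) + 1/(A₂E₂)].
|α₁ − α₂|·ΔT = 6.9×10⁻⁶ × 185 = 0.001276.
1/(A₁E₁) + 1/(A₂E₂) = 1/(1175×103×10³) + 1/(1000×201×10³) = 1.324×10⁻⁸ N⁻¹.
P = 0.001276 / 1.324×10⁻⁸ = 96430 N = 96.43 kN.

P ≈ 96.4 kN (compressive in the brass)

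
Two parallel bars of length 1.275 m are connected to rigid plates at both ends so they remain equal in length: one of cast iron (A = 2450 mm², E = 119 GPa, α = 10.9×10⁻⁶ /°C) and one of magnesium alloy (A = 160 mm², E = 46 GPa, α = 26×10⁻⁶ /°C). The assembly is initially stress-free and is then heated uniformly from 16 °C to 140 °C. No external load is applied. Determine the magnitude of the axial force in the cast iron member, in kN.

Equilibrium of a rigid end plate with no external load gives equal and opposite internal forces ±P in the two members. Since α_{magnesium alloy} > α_{cast iron}, heating drives the magnesium alloy into compression and the cast iron into tension.
Compatibility of the two members (thermal + elastic change equal): (α₁ − α₂)ΔT = P·[1/(A₁E₁) + 1/(A₂E₂)].
|α₁ − α₂|·ΔT = 15.1×10⁻⁶ × 124 = 0.001872.
1/(A₁E₁) + 1/(A₂E₂) = 1/(2450×119×10³) + 1/(160×46×10³) = 1.393×10⁻⁷ N⁻¹.
P = 0.001872 / 1.393×10⁻⁷ = 13440 N = 13.44 kN.

P ≈ 13.4 kN (tensile in the cast iron)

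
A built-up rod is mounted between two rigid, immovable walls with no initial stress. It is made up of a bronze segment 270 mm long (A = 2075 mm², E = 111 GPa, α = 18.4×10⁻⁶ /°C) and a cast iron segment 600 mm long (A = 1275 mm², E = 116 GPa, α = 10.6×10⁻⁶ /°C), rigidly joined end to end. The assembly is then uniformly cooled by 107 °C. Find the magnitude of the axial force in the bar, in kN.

P ≈ 232 kN (tensile)

Free thermal contraction of the whole bar: Σ αᵢΔT Lᵢ = 18.4×10⁻⁶×107×270 + 10.6×10⁻⁶×107×600 = 1.212 mm.
Since the ends are fixed, an axial force P builds up, equal in every segment, with P · Σ Lᵢ/(AᵢEᵢ) = δ_free.
Σ Lᵢ/(AᵢEᵢ) = 270/(2075×111×10³) + 600/(1275×116×10³) = 5.229×10⁻⁶ mm/N.
So P = 1.212 / 5.229×10⁻⁶ = 231.8 kN, tensile.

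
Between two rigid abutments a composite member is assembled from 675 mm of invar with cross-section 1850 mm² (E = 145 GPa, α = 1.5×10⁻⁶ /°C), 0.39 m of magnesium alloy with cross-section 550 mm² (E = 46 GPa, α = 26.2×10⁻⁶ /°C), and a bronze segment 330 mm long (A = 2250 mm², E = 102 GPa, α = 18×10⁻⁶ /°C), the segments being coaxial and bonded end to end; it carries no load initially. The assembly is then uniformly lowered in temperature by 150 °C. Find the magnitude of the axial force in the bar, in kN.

P ≈ 133 kN (tensile)

If the supports were absent, the total length change would be Σ αᵢΔT Lᵢ = 1.5×10⁻⁶×150×675 + 26.2×10⁻⁶×150×390 + 18×10⁻⁶×150×330 = 2.576 mm.
Since the ends are fixed, an axial force P builds up, equal in every segment, with P · Σ Lᵢ/(AᵢEᵢ) = δ_free.
The series flexibility is Σ Lᵢ/(AᵢEᵢ) = 675/(1850×145×10³) + 390/(550×46×10³) + 330/(2250×102×10³) = 1.937×10⁻⁵ mm/N.
P = 2.576 / 1.937×10⁻⁵ = 133000 N = 133 kN, tensile.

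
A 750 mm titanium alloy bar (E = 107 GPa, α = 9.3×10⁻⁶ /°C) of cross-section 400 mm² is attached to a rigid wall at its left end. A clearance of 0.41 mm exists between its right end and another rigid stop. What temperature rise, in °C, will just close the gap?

ΔT ≈ 58.8 °C

Contact occurs when the free expansion equals the gap: αΔT L = 0.41 mm.
ΔT = 0.41 / (9.3×10⁻⁶ × 750) = 58.78 °C.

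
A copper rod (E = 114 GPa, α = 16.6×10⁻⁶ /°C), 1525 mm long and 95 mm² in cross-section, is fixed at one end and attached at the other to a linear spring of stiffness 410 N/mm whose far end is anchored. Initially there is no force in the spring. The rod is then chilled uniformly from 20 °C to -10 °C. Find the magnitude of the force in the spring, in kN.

Free thermal contraction: δ_free = αΔT L = 16.6×10⁻⁶ × 30 × 1525 = 0.7594 mm.
With a force P in the spring, the elastic change of the rod is PL/(AE) and that of the spring is P/k; compatibility requires their sum to equal δ_free.
P [ L/(AE) + 1/k ] = δ_free → P [ 1525/(95×114×10³) + 1/(410) ] = 0.7594.
P = 0.7594 / 0.00258 = 294.4 N.

P ≈ 0.294 kN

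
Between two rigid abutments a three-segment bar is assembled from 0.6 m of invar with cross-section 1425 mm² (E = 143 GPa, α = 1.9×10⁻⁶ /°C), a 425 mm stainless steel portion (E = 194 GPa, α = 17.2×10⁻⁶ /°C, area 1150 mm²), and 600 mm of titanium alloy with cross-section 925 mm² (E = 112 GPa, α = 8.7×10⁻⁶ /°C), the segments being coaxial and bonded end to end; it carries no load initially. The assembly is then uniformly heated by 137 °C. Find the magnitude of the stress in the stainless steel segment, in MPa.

If the supports were absent, the total length change would be Σ αᵢΔT Lᵢ = 1.9×10⁻⁶×137×600 + 17.2×10⁻⁶×137×425 + 8.7×10⁻⁶×137×600 = 1.873 mm.
Since the ends are fixed, an axial force P builds up, equal in every segment, with P · Σ Lᵢ/(AᵢEᵢ) = δ_free.
Σ Lᵢ/(AᵢEᵢ) = 600/(1425×143×10³) + 425/(1150×194×10³) + 600/(925×112×10³) = 1.064×10⁻⁵ mm/N.
Hence P = δ_free / Σ(L/AE) = 1.873/1.064×10⁻⁵ = 176 kN (compressive).
σ_{stainless steel} = P / A = 176000 / 1150 = 153 MPa.

σ ≈ 153 MPa (compressive)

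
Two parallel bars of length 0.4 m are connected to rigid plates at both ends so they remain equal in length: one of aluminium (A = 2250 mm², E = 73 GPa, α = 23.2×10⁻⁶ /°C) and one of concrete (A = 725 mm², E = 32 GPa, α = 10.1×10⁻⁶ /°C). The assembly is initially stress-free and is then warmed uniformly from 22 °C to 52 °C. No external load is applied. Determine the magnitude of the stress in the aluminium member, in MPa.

σ ≈ 3.55 MPa (compressive)

The aluminium has the larger α, so on heating it would change length more than the concrete if both were free. The rigid plates force a common final length, so the aluminium is put into compression and the concrete into tension, with equal and opposite forces P (no external load).
Equating the net (thermal + elastic) strains gives |α₁ − α₂|·ΔT = P·[1/(A₁E₁) + 1/(A₂E₂)].
|α₁ − α₂|·ΔT = 13.1×10⁻⁶ × 30 = 0.000393.
1/(A₁E₁) + 1/(A₂E₂) = 1/(2250×73×10³) + 1/(725×32×10³) = 4.919×10⁻⁸ N⁻¹.
So P = 0.000393 / 4.919×10⁻⁸ = 7.989 kN.
σ_{aluminium} = P/A₁ = 7989/2250 = 3.551 MPa, compressive.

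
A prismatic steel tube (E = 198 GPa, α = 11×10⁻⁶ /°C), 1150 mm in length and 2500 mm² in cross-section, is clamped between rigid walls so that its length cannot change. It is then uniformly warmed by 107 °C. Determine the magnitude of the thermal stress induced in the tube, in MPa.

σ ≈ 233 MPa (compressive)

The supports are rigid, so the total axial strain is zero. The restrained thermal strain is ε = αΔT = 11×10⁻⁶ × 107 = 1177×10⁻⁶.
Hence σ = E·αΔT = 198×10³ × 1177×10⁻⁶ = 233 MPa, compressive.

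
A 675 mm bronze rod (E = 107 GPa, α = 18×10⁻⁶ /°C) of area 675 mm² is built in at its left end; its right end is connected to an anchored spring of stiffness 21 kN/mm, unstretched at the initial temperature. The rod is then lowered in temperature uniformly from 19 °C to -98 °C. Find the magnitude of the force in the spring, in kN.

The unrestrained thermal change is αΔT L = 18×10⁻⁶ × 117 × 675 = 1.422 mm.
With a force P in the spring, the elastic change of the rod is PL/(AE) and that of the spring is P/k; compatibility requires their sum to equal δ_free.
So P = δ_free / [L/(AE) + 1/k] = 1.422 / [ 675/(675×107×10³) + 1/(21×10³) ].
P = 1.422 / 5.696×10⁻⁵ = 24950 N.

P ≈ 25 kN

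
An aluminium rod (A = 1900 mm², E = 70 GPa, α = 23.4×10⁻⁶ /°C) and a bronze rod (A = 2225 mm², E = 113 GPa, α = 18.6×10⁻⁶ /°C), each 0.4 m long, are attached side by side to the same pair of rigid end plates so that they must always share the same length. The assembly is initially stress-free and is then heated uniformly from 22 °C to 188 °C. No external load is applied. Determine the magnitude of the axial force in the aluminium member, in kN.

The aluminium has the larger α, so on heating it would change length more than the bronze if both were free. The rigid plates force a common final length, so the aluminium is put into compression and the bronze into tension, with equal and opposite forces P (no external load).
Compatibility of the two members (thermal + elastic change equal): (α₁ − α₂)ΔT = P·[1/(A₁E₁) + 1/(A₂E₂)].
|α₁ − α₂|·ΔT = 4.8×10⁻⁶ × 166 = 0.0007968.
1/(A₁E₁) + 1/(A₂E₂) = 1/(1900×70×10³) + 1/(2225×113×10³) = 1.15×10⁻⁸ N⁻¹.
So P = 0.0007968 / 1.15×10⁻⁸ = 69.31 kN.

P ≈ 69.3 kN (compressive in the aluminium)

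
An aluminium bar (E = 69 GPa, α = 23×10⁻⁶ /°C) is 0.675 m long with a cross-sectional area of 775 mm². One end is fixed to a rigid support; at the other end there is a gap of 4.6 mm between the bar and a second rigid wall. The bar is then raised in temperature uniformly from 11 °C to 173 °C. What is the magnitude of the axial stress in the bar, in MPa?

σ ≈ 0 MPa

If the wall were absent the bar would grow by αΔT L = 23×10⁻⁶ × 162 × 675 = 2.515 mm.
Since δ_free = 2.52 mm is less than the 4.6 mm gap, the bar never touches the wall. No axial force develops.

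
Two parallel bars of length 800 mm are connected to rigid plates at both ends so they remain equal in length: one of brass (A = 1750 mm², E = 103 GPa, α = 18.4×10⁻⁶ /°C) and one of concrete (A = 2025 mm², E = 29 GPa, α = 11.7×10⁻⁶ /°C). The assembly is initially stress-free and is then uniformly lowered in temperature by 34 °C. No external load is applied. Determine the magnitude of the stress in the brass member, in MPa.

The brass has the larger α, so on cooling it would change length more than the concrete if both were free. The rigid plates force a common final length, so the brass is put into tension and the concrete into compression, with equal and opposite forces P (no external load).
Equating the net (thermal + elastic) strains gives |α₁ − α₂|·ΔT = P·[1/(A₁E₁) + 1/(A₂E₂)].
|α₁ − α₂|·ΔT = 6.7×10⁻⁶ × 34 = 0.0002278.
1/(A₁E₁) + 1/(A₂E₂) = 1/(1750×103×10³) + 1/(2025×29×10³) = 2.258×10⁻⁸ N⁻¹.
So P = 0.0002278 / 2.258×10⁻⁸ = 10.09 kN.
σ_{brass} = P/A₁ = 10090/1750 = 5.766 MPa, tensile.

σ ≈ 5.77 MPa (tensile)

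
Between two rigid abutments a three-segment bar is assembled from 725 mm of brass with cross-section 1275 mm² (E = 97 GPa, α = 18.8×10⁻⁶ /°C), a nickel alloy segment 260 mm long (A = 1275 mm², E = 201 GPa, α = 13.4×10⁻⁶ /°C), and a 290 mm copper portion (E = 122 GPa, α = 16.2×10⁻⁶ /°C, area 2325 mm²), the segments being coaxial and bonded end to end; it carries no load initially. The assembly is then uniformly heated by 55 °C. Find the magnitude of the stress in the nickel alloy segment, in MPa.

Free thermal expansion of the whole bar: Σ αᵢΔT Lᵢ = 18.8×10⁻⁶×55×725 + 13.4×10⁻⁶×55×260 + 16.2×10⁻⁶×55×290 = 1.2 mm.
Since the ends are fixed, an axial force P builds up, equal in every segment, with P · Σ Lᵢ/(AᵢEᵢ) = δ_free.
The series flexibility is Σ Lᵢ/(AᵢEᵢ) = 725/(1275×97×10³) + 260/(1275×201×10³) + 290/(2325×122×10³) = 7.899×10⁻⁶ mm/N.
P = 1.2 / 7.899×10⁻⁶ = 151900 N = 151.9 kN, compressive.
σ_{nickel alloy} = P / A = 151900 / 1275 = 119.1 MPa.

σ ≈ 119 MPa (compressive)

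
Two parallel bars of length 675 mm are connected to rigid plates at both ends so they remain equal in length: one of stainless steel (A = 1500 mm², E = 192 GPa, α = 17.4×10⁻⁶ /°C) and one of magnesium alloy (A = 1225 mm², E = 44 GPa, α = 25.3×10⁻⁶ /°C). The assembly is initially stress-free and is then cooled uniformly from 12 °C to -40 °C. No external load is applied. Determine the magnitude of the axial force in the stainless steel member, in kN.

P ≈ 18.7 kN (compressive in the stainless steel)

The magnesium alloy has the larger α, so on cooling it would change length more than the stainless steel if both were free. The rigid plates force a common final length, so the magnesium alloy is put into tension and the stainless steel into compression, with equal and opposite forces P (no external load).
Equating the net (thermal + elastic) strains gives |α₁ − α₂|·ΔT = P·[1/(A₁E₁) + 1/(A₂E₂)].
|α₁ − α₂|·ΔT = 7.9×10⁻⁶ × 52 = 0.0004108.
1/(A₁E₁) + 1/(A₂E₂) = 1/(1500×192×10³) + 1/(1225×44×10³) = 2.203×10⁻⁸ N⁻¹.
So P = 0.0004108 / 2.203×10⁻⁸ = 18.65 kN.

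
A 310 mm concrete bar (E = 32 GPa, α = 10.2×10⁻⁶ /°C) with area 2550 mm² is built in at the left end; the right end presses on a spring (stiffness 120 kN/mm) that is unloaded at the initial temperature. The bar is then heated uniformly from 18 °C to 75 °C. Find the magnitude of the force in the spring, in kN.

Free thermal expansion: δ_free = αΔT L = 10.2×10⁻⁶ × 57 × 310 = 0.1802 mm.
With a force P in the spring, the elastic change of the bar is PL/(AE) and that of the spring is P/k; compatibility requires their sum to equal δ_free.
P [ L/(AE) + 1/k ] = δ_free → P [ 310/(2550×32×10³) + 1/(120×10³) ] = 0.1802.
P = 0.1802 / 1.213×10⁻⁵ = 14860 N.

P ≈ 14.9 kN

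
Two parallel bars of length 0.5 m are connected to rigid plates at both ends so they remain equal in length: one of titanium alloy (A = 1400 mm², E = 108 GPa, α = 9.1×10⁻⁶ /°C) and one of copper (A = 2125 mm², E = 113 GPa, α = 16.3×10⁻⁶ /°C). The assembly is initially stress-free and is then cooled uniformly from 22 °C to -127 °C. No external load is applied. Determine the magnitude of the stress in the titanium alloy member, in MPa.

σ ≈ 71.1 MPa (compressive)

Both members must finish at the same length. With the larger α, the copper tends to over-contract; the plates restrain it, putting the copper in tension and the titanium alloy in compression. With no external load the two internal forces are equal and opposite, magnitude P.
Compatibility of the two members (thermal + elastic change equal): (α₁ − α₂)ΔT = P·[1/(A₁E₁) + 1/(A₂E₂)].
|α₁ − α₂|·ΔT = 7.2×10⁻⁶ × 149 = 0.001073.
1/(A₁E₁) + 1/(A₂E₂) = 1/(1400×108×10³) + 1/(2125×113×10³) = 1.078×10⁻⁸ N⁻¹.
So P = 0.001073 / 1.078×10⁻⁸ = 99.53 kN.
σ_{titanium alloy} = P/A₁ = 99530/1400 = 71.1 MPa, compressive.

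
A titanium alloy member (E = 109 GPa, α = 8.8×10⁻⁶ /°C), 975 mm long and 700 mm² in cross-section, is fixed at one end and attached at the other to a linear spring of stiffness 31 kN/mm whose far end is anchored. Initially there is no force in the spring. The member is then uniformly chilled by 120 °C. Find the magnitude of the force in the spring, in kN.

P ≈ 22.9 kN

The unrestrained thermal change is αΔT L = 8.8×10⁻⁶ × 120 × 975 = 1.03 mm.
Let P be the tensile force in the spring. The member extends elastically by PL/(AE) and the spring stretches by P/k; together these equal δ_free.
So P = δ_free / [L/(AE) + 1/k] = 1.03 / [ 975/(700×109×10³) + 1/(31×10³) ].
P = 1.03 / 4.504×10⁻⁵ = 22860 N.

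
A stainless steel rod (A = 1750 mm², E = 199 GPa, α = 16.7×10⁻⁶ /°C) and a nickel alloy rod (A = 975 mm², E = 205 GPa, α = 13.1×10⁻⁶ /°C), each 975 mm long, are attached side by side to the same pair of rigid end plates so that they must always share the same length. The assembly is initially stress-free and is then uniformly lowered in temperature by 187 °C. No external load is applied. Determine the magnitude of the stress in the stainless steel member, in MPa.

Equilibrium of a rigid end plate with no external load gives equal and opposite internal forces ±P in the two members. Since α_{stainless steel} > α_{nickel alloy}, cooling drives the stainless steel into tension and the nickel alloy into compression.
Compatibility of the two members (thermal + elastic change equal): (α₁ − α₂)ΔT = P·[1/(A₁E₁) + 1/(A₂E₂)].
|α₁ − α₂|·ΔT = 3.6×10⁻⁶ × 187 = 0.0006732.
1/(A₁E₁) + 1/(A₂E₂) = 1/(1750×199×10³) + 1/(975×205×10³) = 7.875×10⁻⁹ N⁻¹.
So P = 0.0006732 / 7.875×10⁻⁹ = 85.49 kN.
σ_{stainless steel} = P/A₁ = 85490/1750 = 48.85 MPa, tensile.

σ ≈ 48.9 MPa (tensile)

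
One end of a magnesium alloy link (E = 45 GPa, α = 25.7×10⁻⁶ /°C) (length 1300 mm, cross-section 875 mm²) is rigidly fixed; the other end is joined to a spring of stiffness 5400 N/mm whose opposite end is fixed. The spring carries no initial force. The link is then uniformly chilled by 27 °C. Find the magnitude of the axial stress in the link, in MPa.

σ ≈ 4.72 MPa (tensile)

If the spring were absent the link would shorten by αΔT L = 25.7×10⁻⁶ × 27 × 1300 = 0.9021 mm.
Let P be the tensile force in the spring. The link extends elastically by PL/(AE) and the spring stretches by P/k; together these equal δ_free.
P [ L/(AE) + 1/k ] = δ_free → P [ 1300/(875×45×10³) + 1/(5400) ] = 0.9021.
P = 0.9021 / 0.0002182 = 4134 N.
σ = P/A = 4134/875 = 4.725 MPa.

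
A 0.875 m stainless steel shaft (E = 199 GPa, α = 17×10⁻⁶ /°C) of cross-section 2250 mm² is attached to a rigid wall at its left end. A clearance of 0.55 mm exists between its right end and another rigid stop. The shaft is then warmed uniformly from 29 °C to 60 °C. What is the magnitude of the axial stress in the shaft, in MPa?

σ ≈ 0 MPa

Free thermal elongation = αΔT L = 17×10⁻⁶ × 31 × 875 = 0.4611 mm.
Since δ_free = 0.461 mm is less than the 0.55 mm gap, the shaft never touches the wall. No axial force develops.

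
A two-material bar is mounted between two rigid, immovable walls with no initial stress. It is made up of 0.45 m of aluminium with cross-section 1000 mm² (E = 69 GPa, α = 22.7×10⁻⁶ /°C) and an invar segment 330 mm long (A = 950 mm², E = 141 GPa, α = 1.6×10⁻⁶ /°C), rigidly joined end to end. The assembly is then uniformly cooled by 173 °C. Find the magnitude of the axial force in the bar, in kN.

P ≈ 207 kN (tensile)

Free thermal contraction of the whole bar: Σ αᵢΔT Lᵢ = 22.7×10⁻⁶×173×450 + 1.6×10⁻⁶×173×330 = 1.859 mm.
The walls prevent any net length change, so an axial force P (same in every segment) develops. Compatibility: P · Σ Lᵢ/(AᵢEᵢ) = δ_free.
The series flexibility is Σ Lᵢ/(AᵢEᵢ) = 450/(1000×69×10³) + 330/(950×141×10³) = 8.985×10⁻⁶ mm/N.
Hence P = δ_free / Σ(L/AE) = 1.859/8.985×10⁻⁶ = 206.8 kN (tensile).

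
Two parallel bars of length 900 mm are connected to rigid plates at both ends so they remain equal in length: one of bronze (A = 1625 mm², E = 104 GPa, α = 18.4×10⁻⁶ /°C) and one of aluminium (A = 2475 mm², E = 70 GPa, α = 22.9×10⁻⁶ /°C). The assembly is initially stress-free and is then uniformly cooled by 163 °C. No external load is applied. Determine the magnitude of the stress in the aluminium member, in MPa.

The aluminium has the larger α, so on cooling it would change length more than the bronze if both were free. The rigid plates force a common final length, so the aluminium is put into tension and the bronze into compression, with equal and opposite forces P (no external load).
Compatibility of the two members (thermal + elastic change equal): (α₁ − α₂)ΔT = P·[1/(A₁E₁) + 1/(A₂E₂)].
|α₁ − α₂|·ΔT = 4.5×10⁻⁶ × 163 = 0.0007335.
1/(A₁E₁) + 1/(A₂E₂) = 1/(1625×104×10³) + 1/(2475×70×10³) = 1.169×10⁻⁸ N⁻¹.
P = 0.0007335 / 1.169×10⁻⁸ = 62750 N = 62.75 kN.
σ_{aluminium} = P/A₂ = 62750/2475 = 25.35 MPa, tensile.

σ ≈ 25.4 MPa (tensile)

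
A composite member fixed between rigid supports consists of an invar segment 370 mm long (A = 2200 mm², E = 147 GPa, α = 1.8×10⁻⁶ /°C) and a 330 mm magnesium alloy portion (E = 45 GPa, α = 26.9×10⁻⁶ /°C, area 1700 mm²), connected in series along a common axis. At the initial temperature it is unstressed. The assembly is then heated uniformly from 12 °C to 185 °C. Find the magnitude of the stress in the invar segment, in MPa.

Free thermal expansion of the whole bar: Σ αᵢΔT Lᵢ = 1.8×10⁻⁶×173×370 + 26.9×10⁻⁶×173×330 = 1.651 mm.
Since the ends are fixed, an axial force P builds up, equal in every segment, with P · Σ Lᵢ/(AᵢEᵢ) = δ_free.
The series flexibility is Σ Lᵢ/(AᵢEᵢ) = 370/(2200×147×10³) + 330/(1700×45×10³) = 5.458×10⁻⁶ mm/N.
P = 1.651 / 5.458×10⁻⁶ = 302500 N = 302.5 kN, compressive.
σ_{invar} = P / A = 302500 / 2200 = 137.5 MPa.

σ ≈ 137 MPa (compressive)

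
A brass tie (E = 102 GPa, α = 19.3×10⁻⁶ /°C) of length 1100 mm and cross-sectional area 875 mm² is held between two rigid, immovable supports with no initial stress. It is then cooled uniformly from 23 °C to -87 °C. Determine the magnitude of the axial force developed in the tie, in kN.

P ≈ 189 kN (tensile)

With zero net strain, σ = E·αΔT = 102 GPa × 19.3×10⁻⁶ × 110 = 216.5 MPa.
Axial force P = σA = 216.5 × 875 = 189500 N = 189.5 kN, tensile.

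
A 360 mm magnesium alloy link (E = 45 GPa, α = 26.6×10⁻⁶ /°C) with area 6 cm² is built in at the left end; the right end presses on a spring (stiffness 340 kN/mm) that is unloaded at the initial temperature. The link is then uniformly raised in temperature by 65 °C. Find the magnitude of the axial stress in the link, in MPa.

Free thermal expansion: δ_free = αΔT L = 26.6×10⁻⁶ × 65 × 360 = 0.6224 mm.
Let P be the compressive force at the spring. The link shortens elastically by PL/(AE) and the spring compresses by P/k; together these equal δ_free.
So P = δ_free / [L/(AE) + 1/k] = 0.6224 / [ 360/(600×45×10³) + 1/(340×10³) ].
P = 0.6224 / 1.627×10⁻⁵ = 38250 N.
σ = P/A = 38250/600 = 63.74 MPa.

σ ≈ 63.7 MPa (compressive)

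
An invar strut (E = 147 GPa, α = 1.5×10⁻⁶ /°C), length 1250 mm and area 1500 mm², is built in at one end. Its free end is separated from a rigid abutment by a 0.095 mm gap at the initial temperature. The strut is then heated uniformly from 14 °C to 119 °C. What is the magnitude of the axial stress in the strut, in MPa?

If the wall were absent the strut would grow by αΔT L = 1.5×10⁻⁶ × 105 × 1250 = 0.1969 mm.
The gap closes (δ_free > 0.095 mm) and the wall then resists a further 0.1969 − 0.095 = 0.1019 mm of expansion.
So σ = E(δ_free − g)/L = 147×10³ × 0.1019/1250 = 11.98 MPa.

σ ≈ 12 MPa (compressive)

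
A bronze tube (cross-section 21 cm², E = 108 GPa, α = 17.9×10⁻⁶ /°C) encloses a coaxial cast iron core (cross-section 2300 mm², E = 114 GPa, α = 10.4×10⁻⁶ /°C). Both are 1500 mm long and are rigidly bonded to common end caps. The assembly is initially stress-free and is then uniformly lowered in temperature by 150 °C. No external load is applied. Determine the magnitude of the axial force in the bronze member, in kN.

The bronze has the larger α, so on cooling it would change length more than the cast iron if both were free. The rigid plates force a common final length, so the bronze is put into tension and the cast iron into compression, with equal and opposite forces P (no external load).
Equating the net (thermal + elastic) strains gives |α₁ − α₂|·ΔT = P·[1/(A₁E₁) + 1/(A₂E₂)].
|α₁ − α₂|·ΔT = 7.5×10⁻⁶ × 150 = 0.001125.
1/(A₁E₁) + 1/(A₂E₂) = 1/(2100×108×10³) + 1/(2300×114×10³) = 8.223×10⁻⁹ N⁻¹.
So P = 0.001125 / 8.223×10⁻⁹ = 136.8 kN.

P ≈ 137 kN (tensile in the bronze)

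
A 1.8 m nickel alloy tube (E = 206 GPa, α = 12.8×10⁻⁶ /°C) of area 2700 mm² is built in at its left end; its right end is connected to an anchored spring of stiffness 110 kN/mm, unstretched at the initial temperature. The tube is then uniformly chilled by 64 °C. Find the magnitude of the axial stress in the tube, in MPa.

The unrestrained thermal change is αΔT L = 12.8×10⁻⁶ × 64 × 1800 = 1.475 mm.
With a force P in the spring, the elastic change of the tube is PL/(AE) and that of the spring is P/k; compatibility requires their sum to equal δ_free.
P [ L/(AE) + 1/k ] = δ_free → P [ 1800/(2700×206×10³) + 1/(110×10³) ] = 1.475.
P = 1.475 / 1.233×10⁻⁵ = 119600 N.
σ = P/A = 119600/2700 = 44.3 MPa.

σ ≈ 44.3 MPa (tensile)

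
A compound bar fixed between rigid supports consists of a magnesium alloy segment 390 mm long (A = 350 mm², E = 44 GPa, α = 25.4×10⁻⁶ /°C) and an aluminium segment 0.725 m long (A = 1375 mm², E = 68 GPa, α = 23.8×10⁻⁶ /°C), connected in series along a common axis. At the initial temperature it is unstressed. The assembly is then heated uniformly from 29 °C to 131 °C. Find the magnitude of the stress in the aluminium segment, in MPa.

σ ≈ 60.9 MPa (compressive)

Free thermal expansion of the whole bar: Σ αᵢΔT Lᵢ = 25.4×10⁻⁶×102×390 + 23.8×10⁻⁶×102×725 = 2.77 mm.
The walls prevent any net length change, so an axial force P (same in every segment) develops. Compatibility: P · Σ Lᵢ/(AᵢEᵢ) = δ_free.
Σ Lᵢ/(AᵢEᵢ) = 390/(350×44×10³) + 725/(1375×68×10³) = 3.308×10⁻⁵ mm/N.
Hence P = δ_free / Σ(L/AE) = 2.77/3.308×10⁻⁵ = 83.75 kN (compressive).
σ_{aluminium} = P / A = 83750 / 1375 = 60.91 MPa.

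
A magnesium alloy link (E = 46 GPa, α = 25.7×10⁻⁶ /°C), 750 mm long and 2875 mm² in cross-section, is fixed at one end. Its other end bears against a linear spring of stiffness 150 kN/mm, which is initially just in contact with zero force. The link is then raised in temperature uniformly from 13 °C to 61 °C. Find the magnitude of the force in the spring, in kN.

P ≈ 75 kN

The unrestrained thermal change is αΔT L = 25.7×10⁻⁶ × 48 × 750 = 0.9252 mm.
With a force P in the spring, the elastic change of the link is PL/(AE) and that of the spring is P/k; compatibility requires their sum to equal δ_free.
So P = δ_free / [L/(AE) + 1/k] = 0.9252 / [ 750/(2875×46×10³) + 1/(150×10³) ].
P = 0.9252 / 1.234×10⁻⁵ = 74990 N.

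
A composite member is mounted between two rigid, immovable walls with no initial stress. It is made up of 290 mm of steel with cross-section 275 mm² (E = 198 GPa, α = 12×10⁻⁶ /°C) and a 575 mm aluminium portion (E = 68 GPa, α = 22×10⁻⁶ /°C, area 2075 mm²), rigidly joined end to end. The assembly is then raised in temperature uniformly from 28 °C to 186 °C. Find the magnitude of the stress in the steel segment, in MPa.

If the supports were absent, the total length change would be Σ αᵢΔT Lᵢ = 12×10⁻⁶×158×290 + 22×10⁻⁶×158×575 = 2.549 mm.
The walls prevent any net length change, so an axial force P (same in every segment) develops. Compatibility: P · Σ Lᵢ/(AᵢEᵢ) = δ_free.
The series flexibility is Σ Lᵢ/(AᵢEᵢ) = 290/(275×198×10³) + 575/(2075×68×10³) = 9.401×10⁻⁶ mm/N.
So P = 2.549 / 9.401×10⁻⁶ = 271.1 kN, compressive.
σ_{steel} = P / A = 271100 / 275 = 985.8 MPa.

σ ≈ 986 MPa (compressive)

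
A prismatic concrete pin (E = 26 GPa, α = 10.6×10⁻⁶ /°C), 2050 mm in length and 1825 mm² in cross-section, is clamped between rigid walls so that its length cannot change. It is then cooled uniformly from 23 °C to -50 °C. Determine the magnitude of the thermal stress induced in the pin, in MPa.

σ ≈ 20.1 MPa (tensile)

Because both ends are immovable the net strain is zero, and the suppressed thermal strain is αΔT = 10.6×10⁻⁶ × 73 = 773.8×10⁻⁶.
σ = EαΔT = 26×10³ × 10.6×10⁻⁶ × 73 = 20.12 MPa (tensile; the pin is trying to contract).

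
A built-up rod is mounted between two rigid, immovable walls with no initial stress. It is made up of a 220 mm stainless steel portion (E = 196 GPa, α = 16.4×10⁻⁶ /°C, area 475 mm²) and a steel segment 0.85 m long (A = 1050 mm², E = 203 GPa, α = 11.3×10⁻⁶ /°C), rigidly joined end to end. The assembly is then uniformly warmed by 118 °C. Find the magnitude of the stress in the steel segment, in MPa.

With the walls removed the bar would change length by δ_free = Σ αᵢΔT Lᵢ = 16.4×10⁻⁶×118×220 + 11.3×10⁻⁶×118×850 = 1.559 mm.
The walls prevent any net length change, so an axial force P (same in every segment) develops. Compatibility: P · Σ Lᵢ/(AᵢEᵢ) = δ_free.
Σ Lᵢ/(AᵢEᵢ) = 220/(475×196×10³) + 850/(1050×203×10³) = 6.351×10⁻⁶ mm/N.
P = 1.559 / 6.351×10⁻⁶ = 245500 N = 245.5 kN, compressive.
σ_{steel} = P / A = 245500 / 1050 = 233.8 MPa.

σ ≈ 234 MPa (compressive)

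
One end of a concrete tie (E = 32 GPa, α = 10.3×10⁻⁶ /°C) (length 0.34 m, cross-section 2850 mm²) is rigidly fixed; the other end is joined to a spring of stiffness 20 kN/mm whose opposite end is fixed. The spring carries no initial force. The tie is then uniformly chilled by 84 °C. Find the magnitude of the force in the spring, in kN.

The unrestrained thermal change is αΔT L = 10.3×10⁻⁶ × 84 × 340 = 0.2942 mm.
With a force P in the spring, the elastic change of the tie is PL/(AE) and that of the spring is P/k; compatibility requires their sum to equal δ_free.
P [ L/(AE) + 1/k ] = δ_free → P [ 340/(2850×32×10³) + 1/(20×10³) ] = 0.2942.
P = 0.2942 / 5.373×10⁻⁵ = 5475 N.

P ≈ 5.48 kN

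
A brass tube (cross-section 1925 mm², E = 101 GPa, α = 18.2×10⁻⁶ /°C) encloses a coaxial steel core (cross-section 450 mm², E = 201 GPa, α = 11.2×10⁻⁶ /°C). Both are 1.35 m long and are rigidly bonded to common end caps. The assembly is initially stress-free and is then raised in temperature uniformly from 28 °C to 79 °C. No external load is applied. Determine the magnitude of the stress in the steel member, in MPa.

Both members must finish at the same length. With the larger α, the brass tends to over-expand; the plates restrain it, putting the brass in compression and the steel in tension. With no external load the two internal forces are equal and opposite, magnitude P.
Compatibility of the two members (thermal + elastic change equal): (α₁ − α₂)ΔT = P·[1/(A₁E₁) + 1/(A₂E₂)].
|α₁ − α₂|·ΔT = 7×10⁻⁶ × 51 = 0.000357.
1/(A₁E₁) + 1/(A₂E₂) = 1/(1925×101×10³) + 1/(450×201×10³) = 1.62×10⁻⁸ N⁻¹.
P = 0.000357 / 1.62×10⁻⁸ = 22040 N = 22.04 kN.
σ_{steel} = P/A₂ = 22040/450 = 48.97 MPa, tensile.

σ ≈ 49 MPa (tensile)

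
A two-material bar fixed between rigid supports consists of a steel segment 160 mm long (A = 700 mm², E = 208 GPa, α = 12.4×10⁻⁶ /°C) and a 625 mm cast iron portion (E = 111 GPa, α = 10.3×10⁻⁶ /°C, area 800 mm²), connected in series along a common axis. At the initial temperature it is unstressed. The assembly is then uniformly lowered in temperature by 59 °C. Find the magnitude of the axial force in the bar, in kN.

P ≈ 61.1 kN (tensile)

Free thermal contraction of the whole bar: Σ αᵢΔT Lᵢ = 12.4×10⁻⁶×59×160 + 10.3×10⁻⁶×59×625 = 0.4969 mm.
Since the ends are fixed, an axial force P builds up, equal in every segment, with P · Σ Lᵢ/(AᵢEᵢ) = δ_free.
Σ Lᵢ/(AᵢEᵢ) = 160/(700×208×10³) + 625/(800×111×10³) = 8.137×10⁻⁶ mm/N.
P = 0.4969 / 8.137×10⁻⁶ = 61060 N = 61.06 kN, tensile.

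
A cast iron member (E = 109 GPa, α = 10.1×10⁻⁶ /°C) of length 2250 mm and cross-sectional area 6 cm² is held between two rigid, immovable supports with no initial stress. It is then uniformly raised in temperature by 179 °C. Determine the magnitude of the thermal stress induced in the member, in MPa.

σ ≈ 197 MPa (compressive)

Because both ends are immovable the net strain is zero, and the suppressed thermal strain is αΔT = 10.1×10⁻⁶ × 179 = 1807.9×10⁻⁶.
Hence σ = E·αΔT = 109×10³ × 1807.9×10⁻⁶ = 197.1 MPa, compressive.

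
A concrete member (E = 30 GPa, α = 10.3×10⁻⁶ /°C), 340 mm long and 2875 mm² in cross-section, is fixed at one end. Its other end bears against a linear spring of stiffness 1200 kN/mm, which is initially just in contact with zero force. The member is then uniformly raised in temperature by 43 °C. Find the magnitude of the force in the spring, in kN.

If the spring were absent the member would lengthen by αΔT L = 10.3×10⁻⁶ × 43 × 340 = 0.1506 mm.
With a force P in the spring, the elastic change of the member is PL/(AE) and that of the spring is P/k; compatibility requires their sum to equal δ_free.
P [ L/(AE) + 1/k ] = δ_free → P [ 340/(2875×30×10³) + 1/(1200×10³) ] = 0.1506.
P = 0.1506 / 4.775×10⁻⁶ = 31530 N.

P ≈ 31.5 kN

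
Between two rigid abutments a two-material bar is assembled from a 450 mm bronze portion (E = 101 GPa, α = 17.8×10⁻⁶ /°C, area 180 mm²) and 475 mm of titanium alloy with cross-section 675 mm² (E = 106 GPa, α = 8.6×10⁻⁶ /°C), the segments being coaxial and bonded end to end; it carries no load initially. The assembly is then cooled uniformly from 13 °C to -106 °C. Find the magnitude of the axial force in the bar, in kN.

If the supports were absent, the total length change would be Σ αᵢΔT Lᵢ = 17.8×10⁻⁶×119×450 + 8.6×10⁻⁶×119×475 = 1.439 mm.
The rigid supports impose zero overall length change; the single axial force P common to all segments must satisfy P Σ Lᵢ/(AᵢEᵢ) = δ_free.
The series flexibility is Σ Lᵢ/(AᵢEᵢ) = 450/(180×101×10³) + 475/(675×106×10³) = 3.139×10⁻⁵ mm/N.
P = 1.439 / 3.139×10⁻⁵ = 45850 N = 45.85 kN, tensile.

P ≈ 45.9 kN (tensile)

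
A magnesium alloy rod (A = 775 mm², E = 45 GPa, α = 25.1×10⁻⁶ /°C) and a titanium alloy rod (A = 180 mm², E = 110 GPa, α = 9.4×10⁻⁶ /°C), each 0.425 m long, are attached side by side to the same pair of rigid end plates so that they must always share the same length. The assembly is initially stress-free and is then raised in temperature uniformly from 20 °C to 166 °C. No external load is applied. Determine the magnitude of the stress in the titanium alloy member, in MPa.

σ ≈ 161 MPa (tensile)

Both members must finish at the same length. With the larger α, the magnesium alloy tends to over-expand; the plates restrain it, putting the magnesium alloy in compression and the titanium alloy in tension. With no external load the two internal forces are equal and opposite, magnitude P.
Compatibility of the two members (thermal + elastic change equal): (α₁ − α₂)ΔT = P·[1/(A₁E₁) + 1/(A₂E₂)].
|α₁ − α₂|·ΔT = 15.7×10⁻⁶ × 146 = 0.002292.
1/(A₁E₁) + 1/(A₂E₂) = 1/(775×45×10³) + 1/(180×110×10³) = 7.918×10⁻⁸ N⁻¹.
P = 0.002292 / 7.918×10⁻⁸ = 28950 N = 28.95 kN.
σ_{titanium alloy} = P/A₂ = 28950/180 = 160.8 MPa, tensile.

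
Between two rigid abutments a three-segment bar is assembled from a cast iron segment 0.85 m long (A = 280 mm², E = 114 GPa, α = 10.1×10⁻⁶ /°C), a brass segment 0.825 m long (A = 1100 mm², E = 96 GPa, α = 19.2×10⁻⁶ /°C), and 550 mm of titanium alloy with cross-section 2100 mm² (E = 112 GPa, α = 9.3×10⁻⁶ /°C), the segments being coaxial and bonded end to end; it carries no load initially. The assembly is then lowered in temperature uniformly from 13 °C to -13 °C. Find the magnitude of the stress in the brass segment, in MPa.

σ ≈ 19 MPa (tensile)

With the walls removed the bar would change length by δ_free = Σ αᵢΔT Lᵢ = 10.1×10⁻⁶×26×850 + 19.2×10⁻⁶×26×825 + 9.3×10⁻⁶×26×550 = 0.768 mm.
The rigid supports impose zero overall length change; the single axial force P common to all segments must satisfy P Σ Lᵢ/(AᵢEᵢ) = δ_free.
Σ Lᵢ/(AᵢEᵢ) = 850/(280×114×10³) + 825/(1100×96×10³) + 550/(2100×112×10³) = 3.678×10⁻⁵ mm/N.
So P = 0.768 / 3.678×10⁻⁵ = 20.88 kN, tensile.
σ_{brass} = P / A = 20880 / 1100 = 18.98 MPa.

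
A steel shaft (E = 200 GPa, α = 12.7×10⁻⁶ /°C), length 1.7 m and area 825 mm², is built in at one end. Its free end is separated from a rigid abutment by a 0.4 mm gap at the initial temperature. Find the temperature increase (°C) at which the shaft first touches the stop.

ΔT ≈ 18.5 °C

The gap closes when αΔT L = 0.4 mm, since the shaft is still unstressed at that instant.
So ΔT = g/(αL) = 0.4/(12.7×10⁻⁶ × 1700) = 18.53 °C.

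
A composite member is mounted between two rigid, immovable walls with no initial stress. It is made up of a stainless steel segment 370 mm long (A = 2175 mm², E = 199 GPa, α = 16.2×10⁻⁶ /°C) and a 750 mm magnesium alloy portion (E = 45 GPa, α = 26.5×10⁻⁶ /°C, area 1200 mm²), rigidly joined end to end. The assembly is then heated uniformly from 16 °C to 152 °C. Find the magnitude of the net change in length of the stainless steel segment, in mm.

|ΔL| ≈ 0.611 mm

Free thermal expansion of the whole bar: Σ αᵢΔT Lᵢ = 16.2×10⁻⁶×136×370 + 26.5×10⁻⁶×136×750 = 3.518 mm.
The walls prevent any net length change, so an axial force P (same in every segment) develops. Compatibility: P · Σ Lᵢ/(AᵢEᵢ) = δ_free.
The series flexibility is Σ Lᵢ/(AᵢEᵢ) = 370/(2175×199×10³) + 750/(1200×45×10³) = 1.474×10⁻⁵ mm/N.
Hence P = δ_free / Σ(L/AE) = 3.518/1.474×10⁻⁵ = 238.6 kN (compressive).
For the stainless steel segment, free thermal change = 16.2×10⁻⁶×136×370 = 0.8152 mm and elastic change from P = 238600×370/(2175×199×10³) = 0.204 mm; these oppose, so the net change is 0.611 mm (segment lengthens).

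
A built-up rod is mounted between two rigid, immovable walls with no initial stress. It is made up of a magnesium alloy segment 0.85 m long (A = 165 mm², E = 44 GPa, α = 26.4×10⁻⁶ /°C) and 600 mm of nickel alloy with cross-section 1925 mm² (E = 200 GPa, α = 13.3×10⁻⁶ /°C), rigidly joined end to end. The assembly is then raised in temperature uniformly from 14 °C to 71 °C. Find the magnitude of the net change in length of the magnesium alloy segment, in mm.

|ΔL| ≈ 0.432 mm

Free thermal expansion of the whole bar: Σ αᵢΔT Lᵢ = 26.4×10⁻⁶×57×850 + 13.3×10⁻⁶×57×600 = 1.734 mm.
The rigid supports impose zero overall length change; the single axial force P common to all segments must satisfy P Σ Lᵢ/(AᵢEᵢ) = δ_free.
The series flexibility is Σ Lᵢ/(AᵢEᵢ) = 850/(165×44×10³) + 600/(1925×200×10³) = 0.0001186 mm/N.
So P = 1.734 / 0.0001186 = 14.62 kN, compressive.
For the magnesium alloy segment, free thermal change = 26.4×10⁻⁶×57×850 = 1.279 mm and elastic change from P = 14620×850/(165×44×10³) = 1.711 mm; these oppose, so the net change is 0.432 mm (segment shortens).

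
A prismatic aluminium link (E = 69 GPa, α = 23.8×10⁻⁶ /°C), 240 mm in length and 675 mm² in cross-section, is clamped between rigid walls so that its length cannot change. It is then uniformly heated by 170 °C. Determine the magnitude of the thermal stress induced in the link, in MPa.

σ ≈ 279 MPa (compressive)

Because both ends are immovable the net strain is zero, and the suppressed thermal strain is αΔT = 23.8×10⁻⁶ × 170 = 4046×10⁻⁶.
σ = EαΔT = 69×10³ × 23.8×10⁻⁶ × 170 = 279.2 MPa (compressive; the link is trying to expand).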